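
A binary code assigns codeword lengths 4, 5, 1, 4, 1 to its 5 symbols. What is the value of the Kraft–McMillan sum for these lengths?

1.15625

With common denominator 2^5 = 32: Σ 2^(−ℓᵢ) = 2/32 + 1/32 + 16/32 + 2/32 + 16/32 = 37/32 = 1.15625.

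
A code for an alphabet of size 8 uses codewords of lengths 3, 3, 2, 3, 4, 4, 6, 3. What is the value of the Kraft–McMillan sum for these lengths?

0.890625

With common denominator 2^6 = 64: Σ 2^(−ℓᵢ) = 8/64 + 8/64 + 16/64 + 8/64 + 4/64 + 4/64 + 1/64 + 8/64 = 57/64 = 0.890625.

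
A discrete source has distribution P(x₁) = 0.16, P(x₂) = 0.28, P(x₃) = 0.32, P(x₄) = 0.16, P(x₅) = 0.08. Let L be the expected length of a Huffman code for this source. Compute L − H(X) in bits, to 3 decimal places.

0.062 bits

Entropy H = −Σ p log₂ p ≈ 2.1778 bits.
Huffman merges: 2/25+4/25→6/25; 4/25+6/25→2/5; 7/25+8/25→3/5; 2/5+3/5→1. L = 56/25 ≈ 2.2400.
L − H = 2.2400 − 2.1778 = 0.062 bits.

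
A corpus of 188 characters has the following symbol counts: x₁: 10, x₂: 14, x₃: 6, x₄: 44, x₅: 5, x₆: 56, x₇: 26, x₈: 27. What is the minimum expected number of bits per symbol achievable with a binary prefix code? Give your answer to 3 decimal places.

2.638 bits/symbol

Probabilities are the counts divided by 188.
Repeatedly combine the two least-probable nodes; the expected code length is the sum of the merged weights.
merge 5/188 + 3/94 → 11/188
merge 5/94 + 11/188 → 21/188
merge 7/94 + 21/188 → 35/188
merge 13/94 + 27/188 → 53/188
merge 35/188 + 11/47 → 79/188
merge 53/188 + 14/47 → 109/188
merge 79/188 + 109/188 → 1
L = 11/188 + 21/188 + 35/188 + 53/188 + 79/188 + 109/188 + 1 = 124/47 ≈ 2.638 bits/symbol.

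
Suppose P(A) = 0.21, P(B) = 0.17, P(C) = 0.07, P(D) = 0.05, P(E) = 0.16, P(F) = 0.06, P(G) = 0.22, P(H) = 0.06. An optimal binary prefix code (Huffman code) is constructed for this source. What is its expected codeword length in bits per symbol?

Repeatedly combine the two least-probable nodes; the expected code length is the sum of the merged weights.
merge 1/20 + 3/50 → 11/100
merge 3/50 + 7/100 → 13/100
merge 11/100 + 13/100 → 6/25
merge 4/25 + 17/100 → 33/100
merge 21/100 + 11/50 → 43/100
merge 6/25 + 33/100 → 57/100
merge 43/100 + 57/100 → 1
L = 11/100 + 13/100 + 6/25 + 33/100 + 43/100 + 57/100 + 1 = 281/100 = 2.81 bits/symbol.

2.81 bits/symbol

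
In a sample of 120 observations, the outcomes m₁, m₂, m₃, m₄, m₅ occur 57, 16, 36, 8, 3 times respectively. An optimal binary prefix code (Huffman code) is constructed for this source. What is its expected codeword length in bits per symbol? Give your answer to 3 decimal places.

Probabilities are the counts divided by 120.
Repeatedly combine the two least-probable nodes; the expected code length is the sum of the merged weights.
merge 1/40 + 1/15 → 11/120
merge 11/120 + 2/15 → 9/40
merge 9/40 + 3/10 → 21/40
merge 19/40 + 21/40 → 1
L = 11/120 + 9/40 + 21/40 + 1 = 221/120 ≈ 1.842 bits/symbol.

1.842 bits/symbol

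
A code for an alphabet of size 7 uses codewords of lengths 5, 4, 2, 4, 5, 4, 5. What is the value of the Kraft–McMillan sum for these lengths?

With common denominator 2^5 = 32: Σ 2^(−ℓᵢ) = 1/32 + 2/32 + 8/32 + 2/32 + 1/32 + 2/32 + 1/32 = 17/32 = 0.53125.

0.53125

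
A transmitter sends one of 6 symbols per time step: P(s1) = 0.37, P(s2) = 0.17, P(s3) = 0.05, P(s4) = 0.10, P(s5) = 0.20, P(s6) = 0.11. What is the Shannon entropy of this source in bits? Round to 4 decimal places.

2.3283 bits

H = −Σ pᵢ log₂ pᵢ.
−0.37·log₂(0.37) = 0.5307
−0.17·log₂(0.17) = 0.4346
−0.05·log₂(0.05) = 0.2161
−0.10·log₂(0.10) = 0.3322
−0.20·log₂(0.20) = 0.4644
−0.11·log₂(0.11) = 0.3503
Sum ≈ 2.3283 → 2.3283 bits.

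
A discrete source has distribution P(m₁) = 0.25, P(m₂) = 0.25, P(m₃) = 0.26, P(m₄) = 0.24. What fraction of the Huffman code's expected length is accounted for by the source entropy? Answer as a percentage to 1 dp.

Entropy H = −Σ p log₂ p ≈ 1.9994 bits.
Huffman merges: 6/25+1/4→49/100; 1/4+13/50→51/100; 49/100+51/100→1. L = 2 ≈ 2.0000.
Efficiency = H/L = 1.9994/2.0000 = 100.0%.

100.0%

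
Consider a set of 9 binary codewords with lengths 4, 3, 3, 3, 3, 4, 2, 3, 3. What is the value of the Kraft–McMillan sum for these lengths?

1.125

With common denominator 2^4 = 16: Σ 2^(−ℓᵢ) = 1/16 + 2/16 + 2/16 + 2/16 + 2/16 + 1/16 + 4/16 + 2/16 + 2/16 = 18/16 = 1.125.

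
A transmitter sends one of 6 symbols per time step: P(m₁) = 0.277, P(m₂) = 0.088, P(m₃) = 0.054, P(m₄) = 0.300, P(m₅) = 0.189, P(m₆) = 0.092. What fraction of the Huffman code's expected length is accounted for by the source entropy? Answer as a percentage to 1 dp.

98.5%

Entropy H = −Σ p log₂ p ≈ 2.3410 bits.
Huffman merges: 27/500+11/125→71/500; 23/250+71/500→117/500; 189/1000+117/500→423/1000; 277/1000+3/10→577/1000; 423/1000+577/1000→1. L = 297/125 ≈ 2.3760.
Efficiency = H/L = 2.3410/2.3760 = 98.5%.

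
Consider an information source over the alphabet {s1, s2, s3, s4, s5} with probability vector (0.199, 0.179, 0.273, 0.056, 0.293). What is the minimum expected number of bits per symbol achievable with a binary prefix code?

2.235 bits/symbol

Repeatedly combine the two least-probable nodes; the expected code length is the sum of the merged weights.
merge 7/125 + 179/1000 → 47/200
merge 199/1000 + 47/200 → 217/500
merge 273/1000 + 293/1000 → 283/500
merge 217/500 + 283/500 → 1
L = 47/200 + 217/500 + 283/500 + 1 = 447/200 = 2.235 bits/symbol.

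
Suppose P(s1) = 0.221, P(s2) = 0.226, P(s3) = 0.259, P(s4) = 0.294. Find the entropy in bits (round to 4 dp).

H = −Σ pᵢ log₂ pᵢ.
−0.221·log₂(0.221) = 0.4813
−0.226·log₂(0.226) = 0.4849
−0.259·log₂(0.259) = 0.5048
−0.294·log₂(0.294) = 0.5192
Sum ≈ 1.9902 → 1.9902 bits.

1.9902 bits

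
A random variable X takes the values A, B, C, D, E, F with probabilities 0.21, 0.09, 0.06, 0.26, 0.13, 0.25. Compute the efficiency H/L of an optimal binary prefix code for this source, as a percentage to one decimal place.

Entropy H = −Σ p log₂ p ≈ 2.4169 bits.
Huffman merges: 3/50+9/100→3/20; 13/100+3/20→7/25; 21/100+1/4→23/50; 13/50+7/25→27/50; 23/50+27/50→1. L = 243/100 ≈ 2.4300.
Efficiency = H/L = 2.4169/2.4300 = 99.5%.

99.5%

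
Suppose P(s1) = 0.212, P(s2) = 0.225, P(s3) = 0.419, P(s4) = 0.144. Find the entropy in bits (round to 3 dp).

1.887 bits

H = −Σ pᵢ log₂ pᵢ.
−0.212·log₂(0.212) = 0.4744
−0.225·log₂(0.225) = 0.4842
−0.419·log₂(0.419) = 0.5258
−0.144·log₂(0.144) = 0.4026
Sum ≈ 1.8871 → 1.887 bits.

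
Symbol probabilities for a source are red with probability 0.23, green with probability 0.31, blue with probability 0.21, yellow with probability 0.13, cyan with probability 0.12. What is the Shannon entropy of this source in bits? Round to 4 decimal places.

2.2340 bits

H = −Σ pᵢ log₂ pᵢ.
−0.23·log₂(0.23) = 0.4877
−0.31·log₂(0.31) = 0.5238
−0.21·log₂(0.21) = 0.4728
−0.13·log₂(0.13) = 0.3826
−0.12·log₂(0.12) = 0.3671
Sum ≈ 2.2340 → 2.2340 bits.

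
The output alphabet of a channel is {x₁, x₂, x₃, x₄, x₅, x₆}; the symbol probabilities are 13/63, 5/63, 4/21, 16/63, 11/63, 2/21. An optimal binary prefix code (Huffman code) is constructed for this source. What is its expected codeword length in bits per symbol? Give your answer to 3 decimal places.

Repeatedly combine the two least-probable nodes; the expected code length is the sum of the merged weights.
merge 5/63 + 2/21 → 11/63
merge 11/63 + 11/63 → 22/63
merge 4/21 + 13/63 → 25/63
merge 16/63 + 22/63 → 38/63
merge 25/63 + 38/63 → 1
L = 11/63 + 22/63 + 25/63 + 38/63 + 1 = 53/21 ≈ 2.524 bits/symbol.

2.524 bits/symbol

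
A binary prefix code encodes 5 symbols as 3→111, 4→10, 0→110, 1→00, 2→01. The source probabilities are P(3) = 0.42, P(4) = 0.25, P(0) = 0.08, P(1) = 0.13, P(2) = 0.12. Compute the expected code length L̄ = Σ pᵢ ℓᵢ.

2.5 bits/symbol

L̄ = Σ pᵢ·ℓᵢ = 0.42·3 + 0.25·2 + 0.08·3 + 0.13·2 + 0.12·2 = 2.5 bits/symbol.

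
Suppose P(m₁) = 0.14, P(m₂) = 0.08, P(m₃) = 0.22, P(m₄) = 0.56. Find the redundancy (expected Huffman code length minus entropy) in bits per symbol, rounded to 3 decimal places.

Entropy H = −Σ p log₂ p ≈ 1.6376 bits.
Huffman merges: 2/25+7/50→11/50; 11/50+11/50→11/25; 11/25+14/25→1. L = 83/50 ≈ 1.6600.
L − H = 1.6600 − 1.6376 = 0.022 bits.

0.022 bits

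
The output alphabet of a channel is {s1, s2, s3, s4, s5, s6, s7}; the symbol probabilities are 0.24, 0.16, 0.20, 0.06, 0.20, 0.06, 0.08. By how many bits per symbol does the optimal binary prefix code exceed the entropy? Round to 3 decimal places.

0.056 bits

Entropy H = −Σ p log₂ p ≈ 2.6245 bits.
Huffman merges: 3/50+3/50→3/25; 2/25+3/25→1/5; 4/25+1/5→9/25; 1/5+1/5→2/5; 6/25+9/25→3/5; 2/5+3/5→1. L = 67/25 ≈ 2.6800.
L − H = 2.6800 − 2.6245 = 0.056 bits.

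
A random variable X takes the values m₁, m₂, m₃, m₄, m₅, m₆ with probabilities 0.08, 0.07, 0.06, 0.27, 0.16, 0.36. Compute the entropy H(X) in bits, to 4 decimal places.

H = −Σ pᵢ log₂ pᵢ.
−0.08·log₂(0.08) = 0.2915
−0.07·log₂(0.07) = 0.2686
−0.06·log₂(0.06) = 0.2435
−0.27·log₂(0.27) = 0.5100
−0.16·log₂(0.16) = 0.4230
−0.36·log₂(0.36) = 0.5306
Sum ≈ 2.2673 → 2.2673 bits.

2.2673 bits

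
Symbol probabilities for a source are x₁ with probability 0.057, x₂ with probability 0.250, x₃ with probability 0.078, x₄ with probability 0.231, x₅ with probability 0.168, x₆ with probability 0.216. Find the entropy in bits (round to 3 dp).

2.421 bits

H = −Σ pᵢ log₂ pᵢ.
−0.057·log₂(0.057) = 0.2356
−0.250·log₂(0.250) = 0.5000
−0.078·log₂(0.078) = 0.2871
−0.231·log₂(0.231) = 0.4883
−0.168·log₂(0.168) = 0.4323
−0.216·log₂(0.216) = 0.4776
Sum ≈ 2.4209 → 2.421 bits.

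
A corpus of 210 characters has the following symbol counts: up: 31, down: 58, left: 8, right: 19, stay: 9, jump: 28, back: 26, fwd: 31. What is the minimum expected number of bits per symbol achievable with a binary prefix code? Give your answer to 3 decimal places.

Probabilities are the counts divided by 210.
Repeatedly combine the two least-probable nodes; the expected code length is the sum of the merged weights.
merge 4/105 + 3/70 → 17/210
merge 17/210 + 19/210 → 6/35
merge 13/105 + 2/15 → 9/35
merge 31/210 + 31/210 → 31/105
merge 6/35 + 9/35 → 3/7
merge 29/105 + 31/105 → 4/7
merge 3/7 + 4/7 → 1
L = 17/210 + 6/35 + 9/35 + 31/105 + 3/7 + 4/7 + 1 = 589/210 ≈ 2.805 bits/symbol.

2.805 bits/symbol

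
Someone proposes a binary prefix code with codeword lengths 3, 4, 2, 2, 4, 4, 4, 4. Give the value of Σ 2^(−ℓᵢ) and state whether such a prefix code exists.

With common denominator 2^4 = 16: Σ 2^(−ℓᵢ) = 2/16 + 1/16 + 4/16 + 4/16 + 1/16 + 1/16 + 1/16 + 1/16 = 15/16 = 0.9375.
Kraft's inequality requires Σ ≤ 1; here Σ = 0.9375 ≤ 1, so such a prefix code exists.

0.9375; yes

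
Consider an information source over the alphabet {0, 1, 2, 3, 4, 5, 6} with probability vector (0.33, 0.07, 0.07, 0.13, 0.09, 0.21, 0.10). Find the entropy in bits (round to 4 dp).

H = −Σ pᵢ log₂ pᵢ.
−0.33·log₂(0.33) = 0.5278
−0.07·log₂(0.07) = 0.2686
−0.07·log₂(0.07) = 0.2686
−0.13·log₂(0.13) = 0.3826
−0.09·log₂(0.09) = 0.3127
−0.21·log₂(0.21) = 0.4728
−0.10·log₂(0.10) = 0.3322
Sum ≈ 2.5652 → 2.5652 bits.

2.5652 bits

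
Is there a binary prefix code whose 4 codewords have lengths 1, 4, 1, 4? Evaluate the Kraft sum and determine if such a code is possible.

With common denominator 2^4 = 16: Σ 2^(−ℓᵢ) = 8/16 + 1/16 + 8/16 + 1/16 = 18/16 = 1.125.
Kraft's inequality requires Σ ≤ 1; here Σ = 1.125 > 1, so no such prefix code exists.

1.125; no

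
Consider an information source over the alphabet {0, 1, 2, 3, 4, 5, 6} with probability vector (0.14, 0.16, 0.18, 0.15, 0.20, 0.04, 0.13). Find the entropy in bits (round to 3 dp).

2.709 bits

H = −Σ pᵢ log₂ pᵢ.
−0.14·log₂(0.14) = 0.3971
−0.16·log₂(0.16) = 0.4230
−0.18·log₂(0.18) = 0.4453
−0.15·log₂(0.15) = 0.4105
−0.20·log₂(0.20) = 0.4644
−0.04·log₂(0.04) = 0.1858
−0.13·log₂(0.13) = 0.3826
Sum ≈ 2.7088 → 2.709 bits.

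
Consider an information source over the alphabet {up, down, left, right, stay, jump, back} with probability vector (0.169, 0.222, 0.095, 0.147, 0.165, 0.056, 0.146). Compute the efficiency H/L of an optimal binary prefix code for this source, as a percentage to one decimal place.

Entropy H = −Σ p log₂ p ≈ 2.7118 bits.
Huffman merges: 7/125+19/200→151/1000; 73/500+147/1000→293/1000; 151/1000+33/200→79/250; 169/1000+111/500→391/1000; 293/1000+79/250→609/1000; 391/1000+609/1000→1. L = 69/25 ≈ 2.7600.
Efficiency = H/L = 2.7118/2.7600 = 98.3%.

98.3%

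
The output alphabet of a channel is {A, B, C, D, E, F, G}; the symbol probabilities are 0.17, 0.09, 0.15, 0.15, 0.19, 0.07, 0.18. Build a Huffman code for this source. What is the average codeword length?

2.79 bits/symbol

Repeatedly combine the two least-probable nodes; the expected code length is the sum of the merged weights.
merge 7/100 + 9/100 → 4/25
merge 3/20 + 3/20 → 3/10
merge 4/25 + 17/100 → 33/100
merge 9/50 + 19/100 → 37/100
merge 3/10 + 33/100 → 63/100
merge 37/100 + 63/100 → 1
L = 4/25 + 3/10 + 33/100 + 37/100 + 63/100 + 1 = 279/100 = 2.79 bits/symbol.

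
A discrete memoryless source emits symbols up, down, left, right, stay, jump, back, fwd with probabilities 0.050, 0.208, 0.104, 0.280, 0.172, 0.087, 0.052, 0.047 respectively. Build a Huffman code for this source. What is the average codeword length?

Repeatedly combine the two least-probable nodes; the expected code length is the sum of the merged weights.
merge 47/1000 + 1/20 → 97/1000
merge 13/250 + 87/1000 → 139/1000
merge 97/1000 + 13/125 → 201/1000
merge 139/1000 + 43/250 → 311/1000
merge 201/1000 + 26/125 → 409/1000
merge 7/25 + 311/1000 → 591/1000
merge 409/1000 + 591/1000 → 1
L = 97/1000 + 139/1000 + 201/1000 + 311/1000 + 409/1000 + 591/1000 + 1 = 687/250 = 2.748 bits/symbol.

2.748 bits/symbol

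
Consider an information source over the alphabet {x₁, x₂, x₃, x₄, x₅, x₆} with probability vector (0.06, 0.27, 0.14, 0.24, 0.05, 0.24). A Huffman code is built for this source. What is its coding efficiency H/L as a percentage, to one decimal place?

Entropy H = −Σ p log₂ p ≈ 2.3550 bits.
Huffman merges: 1/20+3/50→11/100; 11/100+7/50→1/4; 6/25+6/25→12/25; 1/4+27/100→13/25; 12/25+13/25→1. L = 59/25 ≈ 2.3600.
Efficiency = H/L = 2.3550/2.3600 = 99.8%.

99.8%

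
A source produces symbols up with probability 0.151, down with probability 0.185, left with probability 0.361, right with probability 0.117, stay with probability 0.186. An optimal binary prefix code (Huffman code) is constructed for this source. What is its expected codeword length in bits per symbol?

2.268 bits/symbol

Repeatedly combine the two least-probable nodes; the expected code length is the sum of the merged weights.
merge 117/1000 + 151/1000 → 67/250
merge 37/200 + 93/500 → 371/1000
merge 67/250 + 361/1000 → 629/1000
merge 371/1000 + 629/1000 → 1
L = 67/250 + 371/1000 + 629/1000 + 1 = 567/250 = 2.268 bits/symbol.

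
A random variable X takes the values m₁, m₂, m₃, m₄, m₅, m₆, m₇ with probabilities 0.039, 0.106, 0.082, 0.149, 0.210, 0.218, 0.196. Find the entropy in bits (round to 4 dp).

2.6436 bits

H = −Σ pᵢ log₂ pᵢ.
−0.039·log₂(0.039) = 0.1825
−0.106·log₂(0.106) = 0.3432
−0.082·log₂(0.082) = 0.2959
−0.149·log₂(0.149) = 0.4092
−0.210·log₂(0.210) = 0.4728
−0.218·log₂(0.218) = 0.4791
−0.196·log₂(0.196) = 0.4608
Sum ≈ 2.6436 → 2.6436 bits.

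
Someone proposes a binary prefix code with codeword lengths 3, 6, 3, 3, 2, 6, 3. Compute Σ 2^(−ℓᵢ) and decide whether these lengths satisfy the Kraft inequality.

With common denominator 2^6 = 64: Σ 2^(−ℓᵢ) = 8/64 + 1/64 + 8/64 + 8/64 + 16/64 + 1/64 + 8/64 = 50/64 = 0.78125.
Kraft's inequality requires Σ ≤ 1; here Σ = 0.78125 ≤ 1, so such a prefix code exists.

0.78125; yes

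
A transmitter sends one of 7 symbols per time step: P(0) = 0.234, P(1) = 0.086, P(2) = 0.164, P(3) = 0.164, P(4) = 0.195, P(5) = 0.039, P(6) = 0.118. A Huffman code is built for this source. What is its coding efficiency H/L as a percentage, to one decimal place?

Entropy H = −Σ p log₂ p ≈ 2.6565 bits.
Huffman merges: 39/1000+43/500→1/8; 59/500+1/8→243/1000; 41/250+41/250→41/125; 39/200+117/500→429/1000; 243/1000+41/125→571/1000; 429/1000+571/1000→1. L = 337/125 ≈ 2.6960.
Efficiency = H/L = 2.6565/2.6960 = 98.5%.

98.5%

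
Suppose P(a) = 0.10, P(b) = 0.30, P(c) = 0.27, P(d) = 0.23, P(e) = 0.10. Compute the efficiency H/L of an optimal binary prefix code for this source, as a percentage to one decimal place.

99.2%

Entropy H = −Σ p log₂ p ≈ 2.1832 bits.
Huffman merges: 1/10+1/10→1/5; 1/5+23/100→43/100; 27/100+3/10→57/100; 43/100+57/100→1. L = 11/5 ≈ 2.2000.
Efficiency = H/L = 2.1832/2.2000 = 99.2%.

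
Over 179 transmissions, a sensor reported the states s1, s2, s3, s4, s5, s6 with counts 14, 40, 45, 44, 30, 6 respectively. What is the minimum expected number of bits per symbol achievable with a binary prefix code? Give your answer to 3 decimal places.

2.391 bits/symbol

Probabilities are the counts divided by 179.
Repeatedly combine the two least-probable nodes; the expected code length is the sum of the merged weights.
merge 6/179 + 14/179 → 20/179
merge 20/179 + 30/179 → 50/179
merge 40/179 + 44/179 → 84/179
merge 45/179 + 50/179 → 95/179
merge 84/179 + 95/179 → 1
L = 20/179 + 50/179 + 84/179 + 95/179 + 1 = 428/179 ≈ 2.391 bits/symbol.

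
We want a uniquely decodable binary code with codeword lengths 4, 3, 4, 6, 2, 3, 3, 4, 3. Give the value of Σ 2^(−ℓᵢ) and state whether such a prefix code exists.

0.953125; yes

With common denominator 2^6 = 64: Σ 2^(−ℓᵢ) = 4/64 + 8/64 + 4/64 + 1/64 + 16/64 + 8/64 + 8/64 + 4/64 + 8/64 = 61/64 = 0.953125.
Kraft's inequality requires Σ ≤ 1; here Σ = 0.953125 ≤ 1, so such a prefix code exists.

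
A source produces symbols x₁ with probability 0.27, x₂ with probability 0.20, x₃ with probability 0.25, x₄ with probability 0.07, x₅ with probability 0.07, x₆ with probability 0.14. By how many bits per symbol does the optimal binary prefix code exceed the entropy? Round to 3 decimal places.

Entropy H = −Σ p log₂ p ≈ 2.4086 bits.
Huffman merges: 7/100+7/100→7/50; 7/50+7/50→7/25; 1/5+1/4→9/20; 27/100+7/25→11/20; 9/20+11/20→1. L = 121/50 ≈ 2.4200.
L − H = 2.4200 − 2.4086 = 0.011 bits.

0.011 bits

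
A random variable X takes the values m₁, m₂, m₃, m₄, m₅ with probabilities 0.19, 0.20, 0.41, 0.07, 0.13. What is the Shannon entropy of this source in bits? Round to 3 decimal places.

H = −Σ pᵢ log₂ pᵢ.
−0.19·log₂(0.19) = 0.4552
−0.20·log₂(0.20) = 0.4644
−0.41·log₂(0.41) = 0.5274
−0.07·log₂(0.07) = 0.2686
−0.13·log₂(0.13) = 0.3826
Sum ≈ 2.0982 → 2.098 bits.

2.098 bits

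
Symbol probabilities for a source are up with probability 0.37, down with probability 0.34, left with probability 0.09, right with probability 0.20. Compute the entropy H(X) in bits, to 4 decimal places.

1.8369 bits

H = −Σ pᵢ log₂ pᵢ.
−0.37·log₂(0.37) = 0.5307
−0.34·log₂(0.34) = 0.5292
−0.09·log₂(0.09) = 0.3127
−0.20·log₂(0.20) = 0.4644
Sum ≈ 1.8369 → 1.8369 bits.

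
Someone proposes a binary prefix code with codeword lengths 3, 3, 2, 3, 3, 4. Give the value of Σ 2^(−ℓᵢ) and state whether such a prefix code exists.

0.8125; yes

With common denominator 2^4 = 16: Σ 2^(−ℓᵢ) = 2/16 + 2/16 + 4/16 + 2/16 + 2/16 + 1/16 = 13/16 = 0.8125.
Kraft's inequality requires Σ ≤ 1; here Σ = 0.8125 ≤ 1, so such a prefix code exists.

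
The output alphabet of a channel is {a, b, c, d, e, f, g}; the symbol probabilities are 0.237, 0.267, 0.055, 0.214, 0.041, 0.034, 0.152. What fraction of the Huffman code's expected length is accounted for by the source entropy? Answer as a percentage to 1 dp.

Entropy H = −Σ p log₂ p ≈ 2.4750 bits.
Huffman merges: 17/500+41/1000→3/40; 11/200+3/40→13/100; 13/100+19/125→141/500; 107/500+237/1000→451/1000; 267/1000+141/500→549/1000; 451/1000+549/1000→1. L = 2487/1000 ≈ 2.4870.
Efficiency = H/L = 2.4750/2.4870 = 99.5%.

99.5%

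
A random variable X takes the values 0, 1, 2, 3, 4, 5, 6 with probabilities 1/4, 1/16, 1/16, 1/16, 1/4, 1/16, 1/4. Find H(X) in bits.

Each probability is a power of 1/2, so log₂(1/p) is an integer.
H = Σ p·log₂(1/p) = 1/4·2 + 1/16·4 + 1/16·4 + 1/16·4 + 1/4·2 + 1/16·4 + 1/4·2 = 2.5 bits.

2.5 bits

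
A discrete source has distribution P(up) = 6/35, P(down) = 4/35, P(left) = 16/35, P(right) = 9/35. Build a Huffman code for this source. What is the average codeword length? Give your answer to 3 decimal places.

1.829 bits/symbol

Repeatedly combine the two least-probable nodes; the expected code length is the sum of the merged weights.
merge 4/35 + 6/35 → 2/7
merge 9/35 + 2/7 → 19/35
merge 16/35 + 19/35 → 1
L = 2/7 + 19/35 + 1 = 64/35 ≈ 1.829 bits/symbol.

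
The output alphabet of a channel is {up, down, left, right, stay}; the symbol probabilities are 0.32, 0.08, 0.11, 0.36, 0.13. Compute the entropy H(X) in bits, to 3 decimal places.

H = −Σ pᵢ log₂ pᵢ.
−0.32·log₂(0.32) = 0.5260
−0.08·log₂(0.08) = 0.2915
−0.11·log₂(0.11) = 0.3503
−0.36·log₂(0.36) = 0.5306
−0.13·log₂(0.13) = 0.3826
Sum ≈ 2.0811 → 2.081 bits.

2.081 bits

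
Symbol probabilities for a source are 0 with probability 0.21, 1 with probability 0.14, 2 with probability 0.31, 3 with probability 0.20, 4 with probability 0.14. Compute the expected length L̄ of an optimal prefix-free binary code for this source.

Repeatedly combine the two least-probable nodes; the expected code length is the sum of the merged weights.
merge 7/50 + 7/50 → 7/25
merge 1/5 + 21/100 → 41/100
merge 7/25 + 31/100 → 59/100
merge 41/100 + 59/100 → 1
L = 7/25 + 41/100 + 59/100 + 1 = 57/25 = 2.28 bits/symbol.

2.28 bits/symbol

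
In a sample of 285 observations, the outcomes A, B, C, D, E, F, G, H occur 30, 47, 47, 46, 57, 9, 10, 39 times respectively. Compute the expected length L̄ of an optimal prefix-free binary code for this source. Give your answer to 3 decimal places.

2.867 bits/symbol

Probabilities are the counts divided by 285.
Repeatedly combine the two least-probable nodes; the expected code length is the sum of the merged weights.
merge 3/95 + 2/57 → 1/15
merge 1/15 + 2/19 → 49/285
merge 13/95 + 46/285 → 17/57
merge 47/285 + 47/285 → 94/285
merge 49/285 + 1/5 → 106/285
merge 17/57 + 94/285 → 179/285
merge 106/285 + 179/285 → 1
L = 1/15 + 49/285 + 17/57 + 94/285 + 106/285 + 179/285 + 1 = 43/15 ≈ 2.867 bits/symbol.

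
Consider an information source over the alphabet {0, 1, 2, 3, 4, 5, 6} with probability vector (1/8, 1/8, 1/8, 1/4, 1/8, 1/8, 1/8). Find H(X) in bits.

Each probability is a power of 1/2, so log₂(1/p) is an integer.
H = Σ p·log₂(1/p) = 1/8·3 + 1/8·3 + 1/8·3 + 1/4·2 + 1/8·3 + 1/8·3 + 1/8·3 = 2.75 bits.

2.75 bits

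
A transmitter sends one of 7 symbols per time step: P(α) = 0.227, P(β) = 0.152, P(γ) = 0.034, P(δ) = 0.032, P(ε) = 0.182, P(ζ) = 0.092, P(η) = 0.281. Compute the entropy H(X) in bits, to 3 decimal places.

2.502 bits

H = −Σ pᵢ log₂ pᵢ.
−0.227·log₂(0.227) = 0.4856
−0.152·log₂(0.152) = 0.4131
−0.034·log₂(0.034) = 0.1659
−0.032·log₂(0.032) = 0.1589
−0.182·log₂(0.182) = 0.4474
−0.092·log₂(0.092) = 0.3167
−0.281·log₂(0.281) = 0.5146
Sum ≈ 2.5021 → 2.502 bits.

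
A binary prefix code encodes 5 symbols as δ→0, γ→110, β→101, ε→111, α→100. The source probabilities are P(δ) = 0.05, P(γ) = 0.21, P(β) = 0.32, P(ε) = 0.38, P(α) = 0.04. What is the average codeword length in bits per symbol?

2.9 bits/symbol

L̄ = Σ pᵢ·ℓᵢ = 0.05·1 + 0.21·3 + 0.32·3 + 0.38·3 + 0.04·3 = 2.9 bits/symbol.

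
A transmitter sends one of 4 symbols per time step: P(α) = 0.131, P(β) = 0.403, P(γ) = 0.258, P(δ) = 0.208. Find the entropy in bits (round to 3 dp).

H = −Σ pᵢ log₂ pᵢ.
−0.131·log₂(0.131) = 0.3841
−0.403·log₂(0.403) = 0.5284
−0.258·log₂(0.258) = 0.5043
−0.208·log₂(0.208) = 0.4712
Sum ≈ 1.8880 → 1.888 bits.

1.888 bits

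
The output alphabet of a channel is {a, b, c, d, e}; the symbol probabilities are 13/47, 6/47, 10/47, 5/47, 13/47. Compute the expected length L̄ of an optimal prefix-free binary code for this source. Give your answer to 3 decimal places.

2.234 bits/symbol

Repeatedly combine the two least-probable nodes; the expected code length is the sum of the merged weights.
merge 5/47 + 6/47 → 11/47
merge 10/47 + 11/47 → 21/47
merge 13/47 + 13/47 → 26/47
merge 21/47 + 26/47 → 1
L = 11/47 + 21/47 + 26/47 + 1 = 105/47 ≈ 2.234 bits/symbol.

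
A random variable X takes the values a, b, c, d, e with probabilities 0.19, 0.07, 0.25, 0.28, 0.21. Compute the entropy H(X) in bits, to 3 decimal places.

2.211 bits

H = −Σ pᵢ log₂ pᵢ.
−0.19·log₂(0.19) = 0.4552
−0.07·log₂(0.07) = 0.2686
−0.25·log₂(0.25) = 0.5000
−0.28·log₂(0.28) = 0.5142
−0.21·log₂(0.21) = 0.4728
Sum ≈ 2.2108 → 2.211 bits.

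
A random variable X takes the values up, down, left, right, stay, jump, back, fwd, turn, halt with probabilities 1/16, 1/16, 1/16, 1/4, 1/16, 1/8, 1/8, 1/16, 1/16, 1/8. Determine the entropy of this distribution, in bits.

Each probability is a power of 1/2, so log₂(1/p) is an integer.
H = Σ p·log₂(1/p) = 1/16·4 + 1/16·4 + 1/16·4 + 1/4·2 + 1/16·4 + 1/8·3 + 1/8·3 + 1/16·4 + 1/16·4 + 1/8·3 = 3.125 bits.

3.125 bits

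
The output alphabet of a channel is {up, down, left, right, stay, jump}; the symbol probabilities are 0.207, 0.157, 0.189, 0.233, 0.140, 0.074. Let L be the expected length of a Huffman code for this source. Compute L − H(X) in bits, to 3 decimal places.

Entropy H = −Σ p log₂ p ≈ 2.5088 bits.
Huffman merges: 37/500+7/50→107/500; 157/1000+189/1000→173/500; 207/1000+107/500→421/1000; 233/1000+173/500→579/1000; 421/1000+579/1000→1. L = 64/25 ≈ 2.5600.
L − H = 2.5600 − 2.5088 = 0.051 bits.

0.051 bits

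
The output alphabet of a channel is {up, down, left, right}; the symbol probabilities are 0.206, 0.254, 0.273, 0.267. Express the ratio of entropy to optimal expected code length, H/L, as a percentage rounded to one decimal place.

99.6%

Entropy H = −Σ p log₂ p ≈ 1.9917 bits.
Huffman merges: 103/500+127/500→23/50; 267/1000+273/1000→27/50; 23/50+27/50→1. L = 2 ≈ 2.0000.
Efficiency = H/L = 1.9917/2.0000 = 99.6%.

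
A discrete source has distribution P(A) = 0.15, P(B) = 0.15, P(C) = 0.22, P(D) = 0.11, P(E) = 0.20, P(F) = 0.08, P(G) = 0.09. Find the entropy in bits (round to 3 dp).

H = −Σ pᵢ log₂ pᵢ.
−0.15·log₂(0.15) = 0.4105
−0.15·log₂(0.15) = 0.4105
−0.22·log₂(0.22) = 0.4806
−0.11·log₂(0.11) = 0.3503
−0.20·log₂(0.20) = 0.4644
−0.08·log₂(0.08) = 0.2915
−0.09·log₂(0.09) = 0.3127
Sum ≈ 2.7205 → 2.720 bits.

2.720 bits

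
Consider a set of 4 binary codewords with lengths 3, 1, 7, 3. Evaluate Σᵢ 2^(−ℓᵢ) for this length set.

0.7578125

With common denominator 2^7 = 128: Σ 2^(−ℓᵢ) = 16/128 + 64/128 + 1/128 + 16/128 = 97/128 = 0.7578125.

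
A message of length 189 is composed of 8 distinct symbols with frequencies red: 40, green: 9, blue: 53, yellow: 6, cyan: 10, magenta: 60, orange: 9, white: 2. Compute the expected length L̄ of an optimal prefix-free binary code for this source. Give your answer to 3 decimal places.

Probabilities are the counts divided by 189.
Repeatedly combine the two least-probable nodes; the expected code length is the sum of the merged weights.
merge 2/189 + 2/63 → 8/189
merge 8/189 + 1/21 → 17/189
merge 1/21 + 10/189 → 19/189
merge 17/189 + 19/189 → 4/21
merge 4/21 + 40/189 → 76/189
merge 53/189 + 20/63 → 113/189
merge 76/189 + 113/189 → 1
L = 8/189 + 17/189 + 19/189 + 4/21 + 76/189 + 113/189 + 1 = 458/189 ≈ 2.423 bits/symbol.

2.423 bits/symbol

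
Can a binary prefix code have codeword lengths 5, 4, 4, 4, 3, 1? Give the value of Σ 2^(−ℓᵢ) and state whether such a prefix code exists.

With common denominator 2^5 = 32: Σ 2^(−ℓᵢ) = 1/32 + 2/32 + 2/32 + 2/32 + 4/32 + 16/32 = 27/32 = 0.84375.
Kraft's inequality requires Σ ≤ 1; here Σ = 0.84375 ≤ 1, so such a prefix code exists.

0.84375; yes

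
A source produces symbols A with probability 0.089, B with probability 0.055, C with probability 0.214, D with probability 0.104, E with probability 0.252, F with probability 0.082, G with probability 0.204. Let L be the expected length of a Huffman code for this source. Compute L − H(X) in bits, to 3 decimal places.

Entropy H = −Σ p log₂ p ≈ 2.6212 bits.
Huffman merges: 11/200+41/500→137/1000; 89/1000+13/125→193/1000; 137/1000+193/1000→33/100; 51/250+107/500→209/500; 63/250+33/100→291/500; 209/500+291/500→1. L = 133/50 ≈ 2.6600.
L − H = 2.6600 − 2.6212 = 0.039 bits.

0.039 bits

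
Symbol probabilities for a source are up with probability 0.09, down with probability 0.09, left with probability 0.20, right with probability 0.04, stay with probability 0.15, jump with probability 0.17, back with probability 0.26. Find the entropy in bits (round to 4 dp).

2.6259 bits

H = −Σ pᵢ log₂ pᵢ.
−0.09·log₂(0.09) = 0.3127
−0.09·log₂(0.09) = 0.3127
−0.20·log₂(0.20) = 0.4644
−0.04·log₂(0.04) = 0.1858
−0.15·log₂(0.15) = 0.4105
−0.17·log₂(0.17) = 0.4346
−0.26·log₂(0.26) = 0.5053
Sum ≈ 2.6259 → 2.6259 bits.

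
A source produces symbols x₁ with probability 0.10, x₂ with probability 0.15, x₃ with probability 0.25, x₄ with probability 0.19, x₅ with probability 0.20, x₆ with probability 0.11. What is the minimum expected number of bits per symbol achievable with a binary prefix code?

2.55 bits/symbol

Repeatedly combine the two least-probable nodes; the expected code length is the sum of the merged weights.
merge 1/10 + 11/100 → 21/100
merge 3/20 + 19/100 → 17/50
merge 1/5 + 21/100 → 41/100
merge 1/4 + 17/50 → 59/100
merge 41/100 + 59/100 → 1
L = 21/100 + 17/50 + 41/100 + 59/100 + 1 = 51/20 = 2.55 bits/symbol.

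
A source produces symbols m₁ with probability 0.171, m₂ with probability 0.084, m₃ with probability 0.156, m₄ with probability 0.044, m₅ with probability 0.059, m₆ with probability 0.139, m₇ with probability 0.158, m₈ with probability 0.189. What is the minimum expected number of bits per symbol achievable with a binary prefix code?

Repeatedly combine the two least-probable nodes; the expected code length is the sum of the merged weights.
merge 11/250 + 59/1000 → 103/1000
merge 21/250 + 103/1000 → 187/1000
merge 139/1000 + 39/250 → 59/200
merge 79/500 + 171/1000 → 329/1000
merge 187/1000 + 189/1000 → 47/125
merge 59/200 + 329/1000 → 78/125
merge 47/125 + 78/125 → 1
L = 103/1000 + 187/1000 + 59/200 + 329/1000 + 47/125 + 78/125 + 1 = 1457/500 = 2.914 bits/symbol.

2.914 bits/symbol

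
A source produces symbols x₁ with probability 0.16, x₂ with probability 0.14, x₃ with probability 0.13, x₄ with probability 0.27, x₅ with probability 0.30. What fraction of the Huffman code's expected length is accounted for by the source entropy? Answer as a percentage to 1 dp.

98.4%

Entropy H = −Σ p log₂ p ≈ 2.2339 bits.
Huffman merges: 13/100+7/50→27/100; 4/25+27/100→43/100; 27/100+3/10→57/100; 43/100+57/100→1. L = 227/100 ≈ 2.2700.
Efficiency = H/L = 2.2339/2.2700 = 98.4%.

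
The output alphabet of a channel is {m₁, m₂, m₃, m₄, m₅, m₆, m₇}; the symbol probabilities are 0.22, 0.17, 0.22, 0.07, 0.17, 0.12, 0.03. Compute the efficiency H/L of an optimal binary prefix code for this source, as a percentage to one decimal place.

Entropy H = −Σ p log₂ p ≈ 2.6177 bits.
Huffman merges: 3/100+7/100→1/10; 1/10+3/25→11/50; 17/100+17/100→17/50; 11/50+11/50→11/25; 11/50+17/50→14/25; 11/25+14/25→1. L = 133/50 ≈ 2.6600.
Efficiency = H/L = 2.6177/2.6600 = 98.4%.

98.4%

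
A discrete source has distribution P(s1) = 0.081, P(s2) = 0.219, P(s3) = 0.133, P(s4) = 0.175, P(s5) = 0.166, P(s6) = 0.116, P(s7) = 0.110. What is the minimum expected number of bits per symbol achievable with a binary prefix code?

2.781 bits/symbol

Repeatedly combine the two least-probable nodes; the expected code length is the sum of the merged weights.
merge 81/1000 + 11/100 → 191/1000
merge 29/250 + 133/1000 → 249/1000
merge 83/500 + 7/40 → 341/1000
merge 191/1000 + 219/1000 → 41/100
merge 249/1000 + 341/1000 → 59/100
merge 41/100 + 59/100 → 1
L = 191/1000 + 249/1000 + 341/1000 + 41/100 + 59/100 + 1 = 2781/1000 = 2.781 bits/symbol.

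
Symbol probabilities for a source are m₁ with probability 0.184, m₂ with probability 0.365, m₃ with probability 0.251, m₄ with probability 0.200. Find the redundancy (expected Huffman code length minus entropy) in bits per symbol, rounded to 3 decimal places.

0.055 bits

Entropy H = −Σ p log₂ p ≈ 1.9450 bits.
Huffman merges: 23/125+1/5→48/125; 251/1000+73/200→77/125; 48/125+77/125→1. L = 2 ≈ 2.0000.
L − H = 2.0000 − 1.9450 = 0.055 bits.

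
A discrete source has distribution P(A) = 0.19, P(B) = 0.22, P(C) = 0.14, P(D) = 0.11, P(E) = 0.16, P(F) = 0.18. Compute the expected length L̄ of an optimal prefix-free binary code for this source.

Repeatedly combine the two least-probable nodes; the expected code length is the sum of the merged weights.
merge 11/100 + 7/50 → 1/4
merge 4/25 + 9/50 → 17/50
merge 19/100 + 11/50 → 41/100
merge 1/4 + 17/50 → 59/100
merge 41/100 + 59/100 → 1
L = 1/4 + 17/50 + 41/100 + 59/100 + 1 = 259/100 = 2.59 bits/symbol.

2.59 bits/symbol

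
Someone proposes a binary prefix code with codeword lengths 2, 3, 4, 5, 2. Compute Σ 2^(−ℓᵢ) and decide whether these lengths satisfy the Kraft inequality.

With common denominator 2^5 = 32: Σ 2^(−ℓᵢ) = 8/32 + 4/32 + 2/32 + 1/32 + 8/32 = 23/32 = 0.71875.
Kraft's inequality requires Σ ≤ 1; here Σ = 0.71875 ≤ 1, so such a prefix code exists.

0.71875; yes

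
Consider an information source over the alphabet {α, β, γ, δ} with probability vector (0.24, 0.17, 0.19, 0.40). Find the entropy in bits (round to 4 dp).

1.9127 bits

H = −Σ pᵢ log₂ pᵢ.
−0.24·log₂(0.24) = 0.4941
−0.17·log₂(0.17) = 0.4346
−0.19·log₂(0.19) = 0.4552
−0.40·log₂(0.40) = 0.5288
Sum ≈ 1.9127 → 1.9127 bits.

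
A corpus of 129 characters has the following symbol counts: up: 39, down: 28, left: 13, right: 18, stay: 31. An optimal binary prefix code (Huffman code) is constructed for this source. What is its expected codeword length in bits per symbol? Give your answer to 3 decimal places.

Probabilities are the counts divided by 129.
Repeatedly combine the two least-probable nodes; the expected code length is the sum of the merged weights.
merge 13/129 + 6/43 → 31/129
merge 28/129 + 31/129 → 59/129
merge 31/129 + 13/43 → 70/129
merge 59/129 + 70/129 → 1
L = 31/129 + 59/129 + 70/129 + 1 = 289/129 ≈ 2.240 bits/symbol.

2.240 bits/symbol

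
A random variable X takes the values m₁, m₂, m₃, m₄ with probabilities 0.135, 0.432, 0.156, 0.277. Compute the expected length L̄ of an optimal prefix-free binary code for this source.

Repeatedly combine the two least-probable nodes; the expected code length is the sum of the merged weights.
merge 27/200 + 39/250 → 291/1000
merge 277/1000 + 291/1000 → 71/125
merge 54/125 + 71/125 → 1
L = 291/1000 + 71/125 + 1 = 1859/1000 = 1.859 bits/symbol.

1.859 bits/symbol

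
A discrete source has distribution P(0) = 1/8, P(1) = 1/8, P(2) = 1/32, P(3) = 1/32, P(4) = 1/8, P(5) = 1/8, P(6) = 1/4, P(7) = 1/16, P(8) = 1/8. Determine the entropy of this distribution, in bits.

Each probability is a power of 1/2, so log₂(1/p) is an integer.
H = Σ p·log₂(1/p) = 1/8·3 + 1/8·3 + 1/32·5 + 1/32·5 + 1/8·3 + 1/8·3 + 1/4·2 + 1/16·4 + 1/8·3 = 2.9375 bits.

2.9375 bits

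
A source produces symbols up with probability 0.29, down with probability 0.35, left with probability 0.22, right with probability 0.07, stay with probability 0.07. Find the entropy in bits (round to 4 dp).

2.0657 bits

H = −Σ pᵢ log₂ pᵢ.
−0.29·log₂(0.29) = 0.5179
−0.35·log₂(0.35) = 0.5301
−0.22·log₂(0.22) = 0.4806
−0.07·log₂(0.07) = 0.2686
−0.07·log₂(0.07) = 0.2686
Sum ≈ 2.0657 → 2.0657 bits.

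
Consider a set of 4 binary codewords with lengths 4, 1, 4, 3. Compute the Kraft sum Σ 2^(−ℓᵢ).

With common denominator 2^4 = 16: Σ 2^(−ℓᵢ) = 1/16 + 8/16 + 1/16 + 2/16 = 12/16 = 0.75.

0.75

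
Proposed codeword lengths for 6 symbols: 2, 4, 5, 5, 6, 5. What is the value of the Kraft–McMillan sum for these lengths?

0.421875

With common denominator 2^6 = 64: Σ 2^(−ℓᵢ) = 16/64 + 4/64 + 2/64 + 2/64 + 1/64 + 2/64 = 27/64 = 0.421875.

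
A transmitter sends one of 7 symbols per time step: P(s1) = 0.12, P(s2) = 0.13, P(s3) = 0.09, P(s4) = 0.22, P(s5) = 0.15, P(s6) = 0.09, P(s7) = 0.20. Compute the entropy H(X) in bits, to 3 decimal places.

2.731 bits

H = −Σ pᵢ log₂ pᵢ.
−0.12·log₂(0.12) = 0.3671
−0.13·log₂(0.13) = 0.3826
−0.09·log₂(0.09) = 0.3127
−0.22·log₂(0.22) = 0.4806
−0.15·log₂(0.15) = 0.4105
−0.09·log₂(0.09) = 0.3127
−0.20·log₂(0.20) = 0.4644
Sum ≈ 2.7305 → 2.731 bits.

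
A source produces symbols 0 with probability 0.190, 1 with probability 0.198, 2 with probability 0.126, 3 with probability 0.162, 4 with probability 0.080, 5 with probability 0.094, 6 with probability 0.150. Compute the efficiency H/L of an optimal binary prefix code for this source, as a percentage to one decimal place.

Entropy H = −Σ p log₂ p ≈ 2.7425 bits.
Huffman merges: 2/25+47/500→87/500; 63/500+3/20→69/250; 81/500+87/500→42/125; 19/100+99/500→97/250; 69/250+42/125→153/250; 97/250+153/250→1. L = 1393/500 ≈ 2.7860.
Efficiency = H/L = 2.7425/2.7860 = 98.4%.

98.4%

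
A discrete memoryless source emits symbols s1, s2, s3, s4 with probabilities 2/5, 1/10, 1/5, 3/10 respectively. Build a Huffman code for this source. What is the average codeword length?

1.9 bits/symbol

Repeatedly combine the two least-probable nodes; the expected code length is the sum of the merged weights.
merge 1/10 + 1/5 → 3/10
merge 3/10 + 3/10 → 3/5
merge 2/5 + 3/5 → 1
L = 3/10 + 3/5 + 1 = 19/10 = 1.9 bits/symbol.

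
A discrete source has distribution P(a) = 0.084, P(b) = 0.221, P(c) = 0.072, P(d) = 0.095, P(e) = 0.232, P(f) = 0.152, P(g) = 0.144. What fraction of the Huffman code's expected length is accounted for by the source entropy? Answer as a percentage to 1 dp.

Entropy H = −Σ p log₂ p ≈ 2.6821 bits.
Huffman merges: 9/125+21/250→39/250; 19/200+18/125→239/1000; 19/125+39/250→77/250; 221/1000+29/125→453/1000; 239/1000+77/250→547/1000; 453/1000+547/1000→1. L = 2703/1000 ≈ 2.7030.
Efficiency = H/L = 2.6821/2.7030 = 99.2%.

99.2%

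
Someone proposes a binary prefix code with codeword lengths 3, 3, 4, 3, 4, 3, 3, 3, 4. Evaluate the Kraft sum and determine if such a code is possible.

With common denominator 2^4 = 16: Σ 2^(−ℓᵢ) = 2/16 + 2/16 + 1/16 + 2/16 + 1/16 + 2/16 + 2/16 + 2/16 + 1/16 = 15/16 = 0.9375.
Kraft's inequality requires Σ ≤ 1; here Σ = 0.9375 ≤ 1, so such a prefix code exists.

0.9375; yes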